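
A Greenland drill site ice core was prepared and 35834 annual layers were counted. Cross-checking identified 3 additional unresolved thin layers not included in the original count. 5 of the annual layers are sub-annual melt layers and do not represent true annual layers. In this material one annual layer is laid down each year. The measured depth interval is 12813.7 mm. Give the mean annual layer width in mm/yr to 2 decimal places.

After corrections the count is 35834 − 5 + 3 = 35832 annual layers.
Mean rate = 12813.7 mm / 35832 years ≈ 0.36 mm/yr.

0.36 mm/yr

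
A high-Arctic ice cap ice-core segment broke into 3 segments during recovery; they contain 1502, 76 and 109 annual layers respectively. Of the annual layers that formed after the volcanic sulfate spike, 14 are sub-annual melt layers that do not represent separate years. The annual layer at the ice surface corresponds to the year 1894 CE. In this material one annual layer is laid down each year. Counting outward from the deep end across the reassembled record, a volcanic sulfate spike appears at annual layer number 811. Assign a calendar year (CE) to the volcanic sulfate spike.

Total annual layers = 1502 + 76 + 109 = 1687.
The volcanic sulfate spike sits at annual layer 811 from the deep end, so 1687 − 811 = 876 annual layers formed after it.
Removing the 14 false annual layers leaves 876 − 14 = 862 true annual layers beyond the volcanic sulfate spike.
1894 − 862 = 1032 CE.

1032 CE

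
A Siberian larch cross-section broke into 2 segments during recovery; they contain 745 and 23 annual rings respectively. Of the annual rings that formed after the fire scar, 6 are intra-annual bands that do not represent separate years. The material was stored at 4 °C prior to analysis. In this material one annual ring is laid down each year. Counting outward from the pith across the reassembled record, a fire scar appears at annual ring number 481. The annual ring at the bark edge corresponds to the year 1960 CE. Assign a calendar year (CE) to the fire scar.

Total annual rings = 745 + 23 = 768.
Between annual ring 481 and the bark edge there are 768 − 481 = 287 annual rings.
287 − 6 false = 281 true annual rings after the fire scar.
Counting back 281 years from 1960 CE places the fire scar in 1960 − 281 = 1679 CE.

1679 CE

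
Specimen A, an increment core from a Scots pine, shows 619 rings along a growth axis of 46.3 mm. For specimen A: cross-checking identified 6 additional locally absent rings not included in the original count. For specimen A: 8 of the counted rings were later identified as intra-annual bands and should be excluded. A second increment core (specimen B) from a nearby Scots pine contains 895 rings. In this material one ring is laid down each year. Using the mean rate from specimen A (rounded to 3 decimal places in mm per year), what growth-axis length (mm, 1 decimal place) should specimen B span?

Specimen A: adjusted count: 619 − 8 + 6 = 617 rings.
A: Mean rate = 46.3 mm / 617 years ≈ 0.075 mm per year.
B's length ≈ 0.075 × 895 = 67.1 mm.

67.1 mm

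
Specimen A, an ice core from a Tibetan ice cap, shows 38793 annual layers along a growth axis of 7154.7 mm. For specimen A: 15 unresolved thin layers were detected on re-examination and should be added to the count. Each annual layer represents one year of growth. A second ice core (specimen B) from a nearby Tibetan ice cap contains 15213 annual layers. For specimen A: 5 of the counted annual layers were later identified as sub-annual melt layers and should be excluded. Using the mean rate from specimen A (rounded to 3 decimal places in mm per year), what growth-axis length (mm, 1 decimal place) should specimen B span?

Specimen A: adjusted count: 38793 − 5 + 15 = 38803 annual layers.
A: Mean rate = 7154.7 mm / 38803 years ≈ 0.184 mm per year.
Length of B = 0.184 × 15213 = 2799.2 mm.

2799.2 mm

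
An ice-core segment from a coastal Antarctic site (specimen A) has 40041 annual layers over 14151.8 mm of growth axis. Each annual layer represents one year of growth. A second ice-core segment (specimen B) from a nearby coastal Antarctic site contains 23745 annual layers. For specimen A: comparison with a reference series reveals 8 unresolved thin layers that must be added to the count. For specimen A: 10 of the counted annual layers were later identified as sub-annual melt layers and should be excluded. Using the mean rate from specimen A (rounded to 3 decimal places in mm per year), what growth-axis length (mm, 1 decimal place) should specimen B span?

Specimen A: true annual layer count = 40041 − 10 + 8 = 40039.
A: 14151.8 mm over 40039 years gives 14151.8 / 40039 ≈ 0.353 mm per year.
B's length ≈ 0.353 × 23745 = 8382.0 mm.

8382.0 mm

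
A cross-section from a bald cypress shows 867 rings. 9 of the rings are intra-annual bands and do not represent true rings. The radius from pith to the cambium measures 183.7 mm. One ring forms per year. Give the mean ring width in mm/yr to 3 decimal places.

0.214 mm/yr

Correcting the raw count gives 867 − 9 = 858 true rings.
Mean rate = 183.7 mm / 858 years ≈ 0.214 mm/yr.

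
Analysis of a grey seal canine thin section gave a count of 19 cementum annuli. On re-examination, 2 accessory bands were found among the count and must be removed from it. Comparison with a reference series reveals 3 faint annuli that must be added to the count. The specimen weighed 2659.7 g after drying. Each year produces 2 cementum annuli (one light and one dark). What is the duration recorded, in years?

True cementum annulus count = 19 − 2 + 3 = 20.
Dividing by 2 cementum annuli per year: 20 / 2 = 10 years.

10 years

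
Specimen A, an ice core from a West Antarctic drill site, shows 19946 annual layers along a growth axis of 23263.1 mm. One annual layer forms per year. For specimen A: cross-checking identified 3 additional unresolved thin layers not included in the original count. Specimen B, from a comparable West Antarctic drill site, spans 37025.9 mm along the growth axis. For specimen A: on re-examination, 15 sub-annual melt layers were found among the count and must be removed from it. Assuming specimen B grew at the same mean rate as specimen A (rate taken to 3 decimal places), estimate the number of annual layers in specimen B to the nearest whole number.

Specimen A: true annual layer count = 19946 − 15 + 3 = 19934.
A: 23263.1 mm over 19934 years gives 23263.1 / 19934 ≈ 1.167 mm/year.
Specimen B: 37025.9 mm / 1.167 mm per year = 31727.42 years ≈ 31727 annual layers.

31727 annual layers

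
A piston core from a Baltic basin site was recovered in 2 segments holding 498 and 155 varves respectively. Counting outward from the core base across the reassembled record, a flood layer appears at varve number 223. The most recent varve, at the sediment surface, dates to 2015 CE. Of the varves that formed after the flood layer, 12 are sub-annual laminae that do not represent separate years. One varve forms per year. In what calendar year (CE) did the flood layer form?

1597 CE

Total varves = 498 + 155 = 653.
The flood layer sits at varve 223 from the core base, so 653 − 223 = 430 varves formed after it.
Excluding 12 false varves: 430 − 12 = 418.
2015 − 418 = 1597 CE.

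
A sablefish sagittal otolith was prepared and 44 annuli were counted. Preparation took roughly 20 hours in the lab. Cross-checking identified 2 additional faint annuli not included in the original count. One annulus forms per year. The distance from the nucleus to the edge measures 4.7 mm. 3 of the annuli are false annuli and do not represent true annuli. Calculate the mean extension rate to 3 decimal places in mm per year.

True annulus count = 44 − 3 + 2 = 43.
Mean rate = 4.7 mm / 43 years ≈ 0.109 mm per year.

0.109 mm per year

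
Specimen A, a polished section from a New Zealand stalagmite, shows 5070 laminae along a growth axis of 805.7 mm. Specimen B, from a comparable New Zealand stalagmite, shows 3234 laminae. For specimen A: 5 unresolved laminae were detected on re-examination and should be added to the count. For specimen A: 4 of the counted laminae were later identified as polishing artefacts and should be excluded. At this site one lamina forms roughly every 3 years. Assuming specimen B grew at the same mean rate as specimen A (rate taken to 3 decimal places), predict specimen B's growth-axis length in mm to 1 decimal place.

514.2 mm

Specimen A: after corrections the count is 5070 − 4 + 5 = 5071 laminae.
Specimen A: at 3 years per lamina, 5071 × 3 = 15213 years.
A: 805.7 mm over 15213 years gives 805.7 / 15213 ≈ 0.053 mm/year.
Specimen B: multiplying by 3 years per lamina: 3234 × 3 = 9702 years. For B, 0.053 mm/year × 9702 years = 514.2 mm.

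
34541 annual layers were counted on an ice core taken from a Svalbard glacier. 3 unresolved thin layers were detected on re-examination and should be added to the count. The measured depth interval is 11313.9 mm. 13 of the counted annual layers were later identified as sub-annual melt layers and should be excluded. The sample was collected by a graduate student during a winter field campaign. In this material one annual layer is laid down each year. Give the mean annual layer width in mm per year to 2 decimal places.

True annual layer count = 34541 − 13 + 3 = 34531.
11313.9 mm over 34531 years gives 11313.9 / 34531 ≈ 0.33 mm per year.

0.33 mm per year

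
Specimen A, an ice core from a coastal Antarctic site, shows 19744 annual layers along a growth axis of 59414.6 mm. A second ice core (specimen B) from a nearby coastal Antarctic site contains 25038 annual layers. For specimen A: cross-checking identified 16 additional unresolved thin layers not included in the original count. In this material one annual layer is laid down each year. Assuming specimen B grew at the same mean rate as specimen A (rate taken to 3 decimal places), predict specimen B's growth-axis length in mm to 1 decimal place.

75289.3 mm

Specimen A: after corrections the count is 19744 + 16 = 19760 annual layers.
A: Mean rate = 59414.6 mm / 19760 years ≈ 3.007 mm/yr.
B's length ≈ 3.007 × 25038 = 75289.3 mm.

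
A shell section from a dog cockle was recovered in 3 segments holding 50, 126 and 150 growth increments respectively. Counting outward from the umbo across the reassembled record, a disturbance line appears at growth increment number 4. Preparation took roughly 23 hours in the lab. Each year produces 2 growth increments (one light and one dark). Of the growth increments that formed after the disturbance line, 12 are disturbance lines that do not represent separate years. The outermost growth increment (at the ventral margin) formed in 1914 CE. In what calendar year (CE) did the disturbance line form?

1759 CE

Total growth increments = 50 + 126 + 150 = 326.
326 − 4 = 322 growth increments lie beyond the disturbance line toward the ventral margin.
Removing the 12 false growth increments leaves 322 − 12 = 310 true growth increments beyond the disturbance line.
Dividing by 2 growth increments per year: 310 / 2 = 155 years.
The growth increment at the ventral margin is 1914 CE, so the disturbance line dates to 1914 − 155 = 1759 CE.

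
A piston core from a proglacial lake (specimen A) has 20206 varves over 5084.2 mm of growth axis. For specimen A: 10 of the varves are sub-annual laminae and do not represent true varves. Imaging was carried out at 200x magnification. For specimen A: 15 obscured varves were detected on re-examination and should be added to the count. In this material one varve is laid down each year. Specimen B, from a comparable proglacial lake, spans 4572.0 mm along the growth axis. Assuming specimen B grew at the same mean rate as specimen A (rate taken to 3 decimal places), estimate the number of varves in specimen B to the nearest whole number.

18143 varves

Specimen A: adjusted count: 20206 − 10 + 15 = 20211 varves.
A: Mean rate = 5084.2 mm / 20211 years ≈ 0.252 mm per year.
For B, 4572.0 / 0.252 = 18142.86 years ≈ 18143 varves.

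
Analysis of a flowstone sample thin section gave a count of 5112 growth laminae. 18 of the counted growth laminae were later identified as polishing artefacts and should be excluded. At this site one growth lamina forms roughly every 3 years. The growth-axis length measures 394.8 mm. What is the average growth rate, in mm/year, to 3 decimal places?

Adjusted count: 5112 − 18 = 5094 growth laminae.
5094 growth laminae at 3 years each span 5094 × 3 = 15282 years.
394.8 mm over 15282 years gives 394.8 / 15282 ≈ 0.026 mm/year.

0.026 mm/year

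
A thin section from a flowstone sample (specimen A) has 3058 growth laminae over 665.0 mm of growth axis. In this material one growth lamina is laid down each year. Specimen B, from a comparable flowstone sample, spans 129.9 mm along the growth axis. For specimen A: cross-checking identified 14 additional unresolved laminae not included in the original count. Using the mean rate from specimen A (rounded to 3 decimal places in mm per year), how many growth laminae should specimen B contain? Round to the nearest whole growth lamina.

601 growth laminae

Specimen A: true growth lamina count = 3058 + 14 = 3072.
A: Extension rate ≈ 665.0 / 3072 = 0.216 mm/yr.
Specimen B: 129.9 mm / 0.216 mm per year = 601.39 years ≈ 601 growth laminae.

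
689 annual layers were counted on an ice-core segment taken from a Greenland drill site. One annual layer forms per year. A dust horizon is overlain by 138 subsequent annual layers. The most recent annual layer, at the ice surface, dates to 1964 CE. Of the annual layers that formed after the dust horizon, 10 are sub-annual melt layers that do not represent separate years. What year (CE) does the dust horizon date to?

1836 CE

138 annual layers post-date the dust horizon.
Excluding 10 false annual layers: 138 − 10 = 128.
The annual layer at the ice surface is 1964 CE, so the dust horizon dates to 1964 − 128 = 1836 CE.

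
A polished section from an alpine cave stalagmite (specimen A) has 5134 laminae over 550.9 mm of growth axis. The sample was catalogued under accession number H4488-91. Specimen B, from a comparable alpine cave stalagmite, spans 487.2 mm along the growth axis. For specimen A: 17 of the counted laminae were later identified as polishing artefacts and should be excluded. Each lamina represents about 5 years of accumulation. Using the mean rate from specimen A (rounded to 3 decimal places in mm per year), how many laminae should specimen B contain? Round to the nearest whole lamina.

4429 laminae

Specimen A: true lamina count = 5134 − 17 = 5117.
Specimen A: 5117 laminae at 5 years each span 5117 × 5 = 25585 years.
A: 550.9 mm over 25585 years gives 550.9 / 25585 ≈ 0.022 mm/yr.
Specimen B: 487.2 mm / 0.022 mm per year = 22145.45 years; at 5 years per lamina that is 22145.45 / 5 ≈ 4429 laminae.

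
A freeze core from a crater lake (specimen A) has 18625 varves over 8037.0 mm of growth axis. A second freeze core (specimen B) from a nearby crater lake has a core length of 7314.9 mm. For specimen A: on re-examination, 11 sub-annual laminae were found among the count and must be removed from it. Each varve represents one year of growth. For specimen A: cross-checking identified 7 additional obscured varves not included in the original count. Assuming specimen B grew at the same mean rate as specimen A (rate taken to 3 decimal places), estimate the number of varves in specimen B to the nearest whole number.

Specimen A: true varve count = 18625 − 11 + 7 = 18621.
A: Extension rate ≈ 8037.0 / 18621 = 0.432 mm/yr.
For B, 7314.9 / 0.432 = 16932.64 years ≈ 16933 varves.

16933 varves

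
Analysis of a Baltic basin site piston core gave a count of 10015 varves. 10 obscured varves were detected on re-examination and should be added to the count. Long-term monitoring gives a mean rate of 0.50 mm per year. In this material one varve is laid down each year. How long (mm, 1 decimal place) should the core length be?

5012.5 mm

True varve count = 10015 + 10 = 10025.
Length ≈ 0.50 × 10025 = 5012.5 mm.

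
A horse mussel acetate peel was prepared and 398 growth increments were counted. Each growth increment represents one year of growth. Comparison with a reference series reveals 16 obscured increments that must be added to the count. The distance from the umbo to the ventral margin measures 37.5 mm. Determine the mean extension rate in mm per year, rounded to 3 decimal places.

0.091 mm per year

True growth increment count = 398 + 16 = 414.
Mean rate = 37.5 mm / 414 years ≈ 0.091 mm per year.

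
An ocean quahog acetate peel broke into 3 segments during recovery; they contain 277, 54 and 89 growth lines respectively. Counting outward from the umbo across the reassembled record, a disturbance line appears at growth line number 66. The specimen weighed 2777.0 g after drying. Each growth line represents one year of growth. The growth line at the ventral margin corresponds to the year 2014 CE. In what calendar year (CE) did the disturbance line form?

1660 CE

Total growth lines = 277 + 54 + 89 = 420.
Between growth line 66 and the ventral margin there are 420 − 66 = 354 growth lines.
Counting back 354 years from 2014 CE places the disturbance line in 2014 − 354 = 1660 CE.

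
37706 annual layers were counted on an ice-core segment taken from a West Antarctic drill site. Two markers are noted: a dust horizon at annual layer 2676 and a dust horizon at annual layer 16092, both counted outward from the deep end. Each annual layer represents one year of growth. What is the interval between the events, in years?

16092 − 2676 = 13416 annual layers lie between the two events.
At one annual layer per year, 13416 years elapsed between them.

13416 yr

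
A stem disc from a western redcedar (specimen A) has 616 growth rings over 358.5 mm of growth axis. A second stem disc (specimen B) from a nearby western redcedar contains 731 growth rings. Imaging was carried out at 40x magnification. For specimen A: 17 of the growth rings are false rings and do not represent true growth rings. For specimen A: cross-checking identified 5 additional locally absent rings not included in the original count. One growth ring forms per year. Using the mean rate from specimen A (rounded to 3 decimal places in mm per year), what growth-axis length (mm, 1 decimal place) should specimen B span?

434.2 mm

Specimen A: true growth ring count = 616 − 17 + 5 = 604.
A: Mean rate = 358.5 mm / 604 years ≈ 0.594 mm per year.
Length of B = 0.594 × 731 = 434.2 mm.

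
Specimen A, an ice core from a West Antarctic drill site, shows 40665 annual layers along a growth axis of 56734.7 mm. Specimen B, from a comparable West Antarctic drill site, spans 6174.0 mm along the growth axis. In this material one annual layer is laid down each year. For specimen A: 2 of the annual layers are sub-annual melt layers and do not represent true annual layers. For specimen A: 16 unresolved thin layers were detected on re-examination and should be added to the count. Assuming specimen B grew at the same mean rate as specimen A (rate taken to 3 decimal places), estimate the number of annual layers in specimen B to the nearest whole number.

4426 annual layers

Specimen A: adjusted count: 40665 − 2 + 16 = 40679 annual layers.
A: 56734.7 mm over 40679 years gives 56734.7 / 40679 ≈ 1.395 mm/yr.
Specimen B: 6174.0 mm / 1.395 mm per year = 4425.81 years ≈ 4426 annual layers.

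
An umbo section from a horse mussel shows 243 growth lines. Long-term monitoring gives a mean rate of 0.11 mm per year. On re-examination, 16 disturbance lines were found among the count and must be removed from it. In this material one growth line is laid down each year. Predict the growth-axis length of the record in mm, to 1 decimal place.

After corrections the count is 243 − 16 = 227 growth lines.
Length ≈ 0.11 × 227 = 25.0 mm.

25.0 mm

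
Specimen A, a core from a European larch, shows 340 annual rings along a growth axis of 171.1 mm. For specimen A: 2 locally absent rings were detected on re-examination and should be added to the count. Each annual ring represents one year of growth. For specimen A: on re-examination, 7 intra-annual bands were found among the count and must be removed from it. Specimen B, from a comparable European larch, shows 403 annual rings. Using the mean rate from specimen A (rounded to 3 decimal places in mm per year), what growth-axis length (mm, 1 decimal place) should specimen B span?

205.9 mm

Specimen A: correcting the raw count gives 340 − 7 + 2 = 335 true annual rings.
A: Mean rate = 171.1 mm / 335 years ≈ 0.511 mm per year.
Length of B = 0.511 × 403 = 205.9 mm.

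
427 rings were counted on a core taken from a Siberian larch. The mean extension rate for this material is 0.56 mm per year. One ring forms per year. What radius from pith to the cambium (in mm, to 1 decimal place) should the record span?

239.1 mm

427 years of growth are recorded.
Predicted length = 0.56 mm/year × 427 years = 239.1 mm.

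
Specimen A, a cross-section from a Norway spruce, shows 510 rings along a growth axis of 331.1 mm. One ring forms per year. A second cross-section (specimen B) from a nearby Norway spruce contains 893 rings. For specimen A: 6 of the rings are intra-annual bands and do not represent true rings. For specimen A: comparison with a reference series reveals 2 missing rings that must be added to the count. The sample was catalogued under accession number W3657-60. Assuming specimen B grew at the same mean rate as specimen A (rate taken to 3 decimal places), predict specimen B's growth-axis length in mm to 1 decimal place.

584.0 mm

Specimen A: after corrections the count is 510 − 6 + 2 = 506 rings.
A: Extension rate ≈ 331.1 / 506 = 0.654 mm/year.
For B, 0.654 mm/year × 893 years = 584.0 mm.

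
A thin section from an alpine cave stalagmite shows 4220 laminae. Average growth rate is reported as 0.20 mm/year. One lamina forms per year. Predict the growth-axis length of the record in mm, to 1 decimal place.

The record spans 4220 years at 0.20 mm per year.
4220 years at 0.20 mm/year gives 0.20 × 4220 = 844.0 mm.

844.0 mm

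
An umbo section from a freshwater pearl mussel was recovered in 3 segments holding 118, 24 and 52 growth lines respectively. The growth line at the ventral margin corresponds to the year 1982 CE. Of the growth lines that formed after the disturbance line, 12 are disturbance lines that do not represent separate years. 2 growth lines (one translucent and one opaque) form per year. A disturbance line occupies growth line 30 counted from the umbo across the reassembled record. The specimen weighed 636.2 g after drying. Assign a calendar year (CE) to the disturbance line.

Total growth lines = 118 + 24 + 52 = 194.
The disturbance line sits at growth line 30 from the umbo, so 194 − 30 = 164 growth lines formed after it.
164 − 12 false = 152 true growth lines after the disturbance line.
Dividing by 2 growth lines per year: 152 / 2 = 76 years.
1982 − 76 = 1906 CE.

1906 CE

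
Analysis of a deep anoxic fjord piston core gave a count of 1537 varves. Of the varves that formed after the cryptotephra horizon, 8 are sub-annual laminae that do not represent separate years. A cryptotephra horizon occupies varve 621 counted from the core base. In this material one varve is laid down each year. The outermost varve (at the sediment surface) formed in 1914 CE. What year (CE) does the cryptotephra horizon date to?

1006 CE

Between varve 621 and the sediment surface there are 1537 − 621 = 916 varves.
916 − 8 false = 908 true varves after the cryptotephra horizon.
1914 − 908 = 1006 CE.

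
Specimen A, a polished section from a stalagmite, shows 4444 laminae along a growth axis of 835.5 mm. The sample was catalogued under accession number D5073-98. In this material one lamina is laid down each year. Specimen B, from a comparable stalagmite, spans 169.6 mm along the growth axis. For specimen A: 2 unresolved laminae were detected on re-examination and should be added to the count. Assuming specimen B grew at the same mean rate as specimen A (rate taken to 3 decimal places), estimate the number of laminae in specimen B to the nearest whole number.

902 laminae

Specimen A: correcting the raw count gives 4444 + 2 = 4446 true laminae.
A: Mean rate = 835.5 mm / 4446 years ≈ 0.188 mm per year.
Specimen B: 169.6 mm / 0.188 mm per year = 902.13 years ≈ 902 laminae.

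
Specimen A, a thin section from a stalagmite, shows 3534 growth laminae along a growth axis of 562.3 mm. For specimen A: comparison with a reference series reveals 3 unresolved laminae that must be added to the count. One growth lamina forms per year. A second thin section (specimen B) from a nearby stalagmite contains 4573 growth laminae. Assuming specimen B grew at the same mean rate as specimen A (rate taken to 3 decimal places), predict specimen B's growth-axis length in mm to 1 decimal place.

727.1 mm

Specimen A: correcting the raw count gives 3534 + 3 = 3537 true growth laminae.
A: Mean rate = 562.3 mm / 3537 years ≈ 0.159 mm/year.
B's length ≈ 0.159 × 4573 = 727.1 mm.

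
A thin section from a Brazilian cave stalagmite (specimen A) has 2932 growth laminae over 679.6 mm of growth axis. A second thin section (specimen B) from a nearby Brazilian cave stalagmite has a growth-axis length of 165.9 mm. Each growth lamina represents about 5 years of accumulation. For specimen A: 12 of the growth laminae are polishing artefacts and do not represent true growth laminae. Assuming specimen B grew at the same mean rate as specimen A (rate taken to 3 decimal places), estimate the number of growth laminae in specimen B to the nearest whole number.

Specimen A: correcting the raw count gives 2932 − 12 = 2920 true growth laminae.
Specimen A: at 5 years per growth lamina, 2920 × 5 = 14600 years.
A: 679.6 mm over 14600 years gives 679.6 / 14600 ≈ 0.047 mm per year.
B spans 165.9 / 0.047 = 3529.79 years; at 5 years per growth lamina that is 3529.79 / 5 ≈ 706 growth laminae.

706 growth laminae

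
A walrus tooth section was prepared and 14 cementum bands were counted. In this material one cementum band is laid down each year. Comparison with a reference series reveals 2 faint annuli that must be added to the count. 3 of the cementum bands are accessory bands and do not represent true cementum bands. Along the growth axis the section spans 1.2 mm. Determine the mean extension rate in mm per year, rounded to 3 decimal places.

0.092 mm per year

Adjusted count: 14 − 3 + 2 = 13 cementum bands.
Mean rate = 1.2 mm / 13 years ≈ 0.092 mm per year.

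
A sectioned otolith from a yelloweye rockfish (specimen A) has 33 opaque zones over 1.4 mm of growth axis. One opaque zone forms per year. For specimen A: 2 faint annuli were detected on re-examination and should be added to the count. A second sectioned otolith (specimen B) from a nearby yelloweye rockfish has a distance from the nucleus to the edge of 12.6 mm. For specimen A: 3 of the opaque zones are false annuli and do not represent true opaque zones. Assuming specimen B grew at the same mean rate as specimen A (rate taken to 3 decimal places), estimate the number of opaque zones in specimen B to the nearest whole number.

Specimen A: true opaque zone count = 33 − 3 + 2 = 32.
A: Extension rate ≈ 1.4 / 32 = 0.044 mm/year.
For B, 12.6 / 0.044 = 286.36 years ≈ 286 opaque zones.

286 opaque zones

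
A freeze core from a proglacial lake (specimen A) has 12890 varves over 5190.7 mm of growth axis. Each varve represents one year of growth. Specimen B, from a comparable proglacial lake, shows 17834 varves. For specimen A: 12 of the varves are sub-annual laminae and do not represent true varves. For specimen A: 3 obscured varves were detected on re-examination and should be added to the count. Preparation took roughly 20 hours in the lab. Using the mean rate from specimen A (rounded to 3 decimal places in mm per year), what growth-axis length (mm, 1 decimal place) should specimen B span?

Specimen A: true varve count = 12890 − 12 + 3 = 12881.
A: Extension rate ≈ 5190.7 / 12881 = 0.403 mm/year.
B's length ≈ 0.403 × 17834 = 7187.1 mm.

7187.1 mm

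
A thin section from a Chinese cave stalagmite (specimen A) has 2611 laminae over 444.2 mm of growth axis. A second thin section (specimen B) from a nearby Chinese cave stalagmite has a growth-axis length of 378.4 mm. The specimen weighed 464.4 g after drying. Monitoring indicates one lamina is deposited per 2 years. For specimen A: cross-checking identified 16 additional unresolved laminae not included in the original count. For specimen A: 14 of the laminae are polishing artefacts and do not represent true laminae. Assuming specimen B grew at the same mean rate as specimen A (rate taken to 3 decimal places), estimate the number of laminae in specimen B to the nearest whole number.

2226 laminae

Specimen A: adjusted count: 2611 − 14 + 16 = 2613 laminae.
Specimen A: multiplying by 2 years per lamina: 2613 × 2 = 5226 years.
A: Extension rate ≈ 444.2 / 5226 = 0.085 mm per year.
Specimen B: 378.4 mm / 0.085 mm per year = 4451.76 years; at 2 years per lamina that is 4451.76 / 2 ≈ 2226 laminae.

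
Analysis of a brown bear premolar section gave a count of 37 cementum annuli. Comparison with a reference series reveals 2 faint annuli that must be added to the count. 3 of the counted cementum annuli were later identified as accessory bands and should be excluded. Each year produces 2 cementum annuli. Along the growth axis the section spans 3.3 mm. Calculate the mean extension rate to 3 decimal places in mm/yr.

0.183 mm/yr

After corrections the count is 37 − 3 + 2 = 36 cementum annuli.
36 cementum annuli at 2 per year is 36 / 2 = 18 years.
Extension rate ≈ 3.3 / 18 = 0.183 mm/yr.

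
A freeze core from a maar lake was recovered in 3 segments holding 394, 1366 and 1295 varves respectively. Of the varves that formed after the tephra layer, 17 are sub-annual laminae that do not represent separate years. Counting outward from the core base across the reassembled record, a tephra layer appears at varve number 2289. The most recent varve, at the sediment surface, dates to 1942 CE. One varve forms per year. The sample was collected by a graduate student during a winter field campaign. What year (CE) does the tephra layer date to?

1193 CE

Total varves = 394 + 1366 + 1295 = 3055.
3055 − 2289 = 766 varves lie beyond the tephra layer toward the sediment surface.
Excluding 17 false varves: 766 − 17 = 749.
Counting back 749 years from 1942 CE places the tephra layer in 1942 − 749 = 1193 CE.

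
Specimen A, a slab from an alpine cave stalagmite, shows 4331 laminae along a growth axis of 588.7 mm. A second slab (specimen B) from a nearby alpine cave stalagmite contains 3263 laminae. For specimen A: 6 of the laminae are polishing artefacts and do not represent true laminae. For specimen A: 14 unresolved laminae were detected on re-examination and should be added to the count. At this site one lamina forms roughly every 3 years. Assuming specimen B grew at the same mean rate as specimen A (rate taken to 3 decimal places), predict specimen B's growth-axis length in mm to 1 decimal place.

440.5 mm

Specimen A: adjusted count: 4331 − 6 + 14 = 4339 laminae.
Specimen A: at 3 years per lamina, 4339 × 3 = 13017 years.
A: Extension rate ≈ 588.7 / 13017 = 0.045 mm per year.
Specimen B: 3263 laminae at 3 years each span 3263 × 3 = 9789 years. For B, 0.045 mm/year × 9789 years = 440.5 mm.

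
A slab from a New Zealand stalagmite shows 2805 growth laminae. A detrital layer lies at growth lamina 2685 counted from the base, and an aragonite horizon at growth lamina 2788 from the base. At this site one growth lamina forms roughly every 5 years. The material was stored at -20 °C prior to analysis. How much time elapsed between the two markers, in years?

Separation: 2788 − 2685 = 103 growth laminae.
At 5 years per growth lamina, 103 × 5 = 515 years.

515 yr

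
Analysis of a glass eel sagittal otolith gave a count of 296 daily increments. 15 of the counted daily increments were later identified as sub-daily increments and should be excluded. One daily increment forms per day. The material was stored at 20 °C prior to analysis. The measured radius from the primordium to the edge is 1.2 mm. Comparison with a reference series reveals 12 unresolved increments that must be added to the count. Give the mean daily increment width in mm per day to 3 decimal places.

0.004 mm per day

True daily increment count = 296 − 15 + 12 = 293.
Extension rate ≈ 1.2 / 293 = 0.004 mm per day.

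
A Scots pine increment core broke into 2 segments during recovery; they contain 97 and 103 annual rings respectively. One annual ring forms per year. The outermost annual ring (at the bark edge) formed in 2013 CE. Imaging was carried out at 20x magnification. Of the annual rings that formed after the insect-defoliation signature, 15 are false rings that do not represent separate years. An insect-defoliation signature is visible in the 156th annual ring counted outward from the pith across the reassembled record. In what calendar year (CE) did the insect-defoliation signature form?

1984 CE

Total annual rings = 97 + 103 = 200.
The insect-defoliation signature sits at annual ring 156 from the pith, so 200 − 156 = 44 annual rings formed after it.
44 − 15 false = 29 true annual rings after the insect-defoliation signature.
2013 − 29 = 1984 CE.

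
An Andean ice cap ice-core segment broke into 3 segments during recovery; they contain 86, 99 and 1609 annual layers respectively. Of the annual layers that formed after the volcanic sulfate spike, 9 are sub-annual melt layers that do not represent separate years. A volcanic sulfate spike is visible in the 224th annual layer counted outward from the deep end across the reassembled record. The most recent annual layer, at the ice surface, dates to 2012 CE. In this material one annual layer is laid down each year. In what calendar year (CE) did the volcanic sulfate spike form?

451 CE

Total annual layers = 86 + 99 + 1609 = 1794.
1794 − 224 = 1570 annual layers lie beyond the volcanic sulfate spike toward the ice surface.
Removing the 9 false annual layers leaves 1570 − 9 = 1561 true annual layers beyond the volcanic sulfate spike.
2012 − 1561 = 451 CE.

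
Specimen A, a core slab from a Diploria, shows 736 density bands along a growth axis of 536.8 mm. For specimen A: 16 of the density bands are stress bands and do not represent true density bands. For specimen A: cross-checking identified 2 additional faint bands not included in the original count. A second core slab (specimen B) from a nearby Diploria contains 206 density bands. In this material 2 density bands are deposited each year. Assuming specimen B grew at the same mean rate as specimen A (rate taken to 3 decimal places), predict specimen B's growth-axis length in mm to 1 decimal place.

Specimen A: correcting the raw count gives 736 − 16 + 2 = 722 true density bands.
Specimen A: 722 density bands at 2 per year is 722 / 2 = 361 years.
A: Extension rate ≈ 536.8 / 361 = 1.487 mm per year.
Specimen B: dividing by 2 density bands per year: 206 / 2 = 103 years. For B, 1.487 mm/year × 103 years = 153.2 mm.

153.2 mm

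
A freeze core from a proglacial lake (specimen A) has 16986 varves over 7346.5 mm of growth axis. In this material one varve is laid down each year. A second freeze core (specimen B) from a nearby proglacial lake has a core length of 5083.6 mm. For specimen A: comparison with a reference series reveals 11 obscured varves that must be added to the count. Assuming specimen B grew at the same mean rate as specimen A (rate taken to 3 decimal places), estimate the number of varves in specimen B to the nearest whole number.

Specimen A: adjusted count: 16986 + 11 = 16997 varves.
A: 7346.5 mm over 16997 years gives 7346.5 / 16997 ≈ 0.432 mm per year.
Specimen B: 5083.6 mm / 0.432 mm per year = 11767.59 years ≈ 11768 varves.

11768 varves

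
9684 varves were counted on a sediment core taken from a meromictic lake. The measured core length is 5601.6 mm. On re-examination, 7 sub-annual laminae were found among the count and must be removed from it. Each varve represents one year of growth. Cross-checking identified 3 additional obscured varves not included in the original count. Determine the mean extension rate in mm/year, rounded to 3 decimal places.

0.579 mm/year

Correcting the raw count gives 9684 − 7 + 3 = 9680 true varves.
Mean rate = 5601.6 mm / 9680 years ≈ 0.579 mm/year.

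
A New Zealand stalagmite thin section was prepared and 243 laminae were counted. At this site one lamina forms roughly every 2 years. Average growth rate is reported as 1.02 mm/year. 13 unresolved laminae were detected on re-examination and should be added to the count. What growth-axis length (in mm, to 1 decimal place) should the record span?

522.2 mm

True lamina count = 243 + 13 = 256.
At 2 years per lamina, 256 × 2 = 512 years.
Length ≈ 1.02 × 512 = 522.2 mm.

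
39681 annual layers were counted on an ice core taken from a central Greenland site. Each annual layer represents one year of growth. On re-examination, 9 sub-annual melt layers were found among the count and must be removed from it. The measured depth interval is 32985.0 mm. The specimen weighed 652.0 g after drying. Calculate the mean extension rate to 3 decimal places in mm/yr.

Adjusted count: 39681 − 9 = 39672 annual layers.
Mean rate = 32985.0 mm / 39672 years ≈ 0.831 mm/yr.

0.831 mm/yr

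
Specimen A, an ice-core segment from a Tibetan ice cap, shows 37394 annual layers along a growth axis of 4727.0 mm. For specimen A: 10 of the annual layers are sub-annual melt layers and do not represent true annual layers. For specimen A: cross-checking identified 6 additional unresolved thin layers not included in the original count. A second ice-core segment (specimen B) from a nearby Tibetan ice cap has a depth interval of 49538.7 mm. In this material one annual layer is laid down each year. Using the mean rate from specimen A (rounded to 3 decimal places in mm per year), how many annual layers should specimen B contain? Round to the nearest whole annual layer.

Specimen A: correcting the raw count gives 37394 − 10 + 6 = 37390 true annual layers.
A: Extension rate ≈ 4727.0 / 37390 = 0.126 mm/year.
B spans 49538.7 / 0.126 = 393164.29 years ≈ 393164 annual layers.

393164 annual layers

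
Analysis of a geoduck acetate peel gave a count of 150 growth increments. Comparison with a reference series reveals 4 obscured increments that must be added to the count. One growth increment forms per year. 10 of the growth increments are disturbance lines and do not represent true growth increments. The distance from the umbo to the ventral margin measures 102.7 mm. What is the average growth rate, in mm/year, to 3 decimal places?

0.713 mm/year

True growth increment count = 150 − 10 + 4 = 144.
Mean rate = 102.7 mm / 144 years ≈ 0.713 mm/year.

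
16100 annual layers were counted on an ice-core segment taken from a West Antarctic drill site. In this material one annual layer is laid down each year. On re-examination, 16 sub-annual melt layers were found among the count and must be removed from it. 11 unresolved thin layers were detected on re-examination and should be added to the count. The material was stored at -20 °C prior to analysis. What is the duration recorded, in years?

Correcting the raw count gives 16100 − 16 + 11 = 16095 true annual layers.
With a one-to-one annual layer periodicity this is 16095 years.

16095 years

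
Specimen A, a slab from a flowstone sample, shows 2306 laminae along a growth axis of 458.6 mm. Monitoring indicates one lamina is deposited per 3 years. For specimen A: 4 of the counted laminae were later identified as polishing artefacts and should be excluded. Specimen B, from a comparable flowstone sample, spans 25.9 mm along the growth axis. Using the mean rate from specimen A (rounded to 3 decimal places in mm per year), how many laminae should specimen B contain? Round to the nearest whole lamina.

131 laminae

Specimen A: true lamina count = 2306 − 4 = 2302.
Specimen A: at 3 years per lamina, 2302 × 3 = 6906 years.
A: Mean rate = 458.6 mm / 6906 years ≈ 0.066 mm per year.
For B, 25.9 / 0.066 = 392.42 years; at 3 years per lamina that is 392.42 / 3 ≈ 131 laminae.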